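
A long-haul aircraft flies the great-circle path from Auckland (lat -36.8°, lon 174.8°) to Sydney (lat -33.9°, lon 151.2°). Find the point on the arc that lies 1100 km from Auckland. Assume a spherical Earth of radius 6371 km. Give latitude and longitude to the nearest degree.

≈ lat -36°, lon 163°

Write both endpoints as unit vectors p₁, p₂ with components (cos φ cos λ, cos φ sin λ, sin φ).
The central angle between the endpoints is δ = arccos(p₁·p₂) ≈ 0.339 rad (19.4°). The total great-circle distance is δ·R ≈ 0.339 × 6371 ≈ 2159 km, so the target fraction is f = 1100/2159 ≈ 0.510.
Interpolate at f ≈ 0.510 with slerp weights a = sin((1−f)δ)/sin δ ≈ 0.498, b = sin(fδ)/sin δ ≈ 0.517.
p = a·p₁ + b·p₂ ≈ (-0.773, 0.243, -0.586); φ = arcsin(p_z) ≈ -35.90°, λ = atan2(p_y, p_x) ≈ 162.56°.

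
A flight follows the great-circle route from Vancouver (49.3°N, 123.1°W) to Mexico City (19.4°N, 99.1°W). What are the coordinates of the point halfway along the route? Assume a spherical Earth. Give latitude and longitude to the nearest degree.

Convert each endpoint to a unit vector on the sphere (x = cos φ cos λ, y = cos φ sin λ, z = sin φ).
The central angle between the endpoints is δ = arccos(p₁·p₂) ≈ 0.620 rad (35.5°).
Interpolate at f = 1/2 with slerp weights a = sin((1−f)δ)/sin δ ≈ 0.525, b = sin(fδ)/sin δ ≈ 0.525.
p = a·p₁ + b·p₂ ≈ (-0.265, -0.776, 0.572); φ = arcsin(p_z) ≈ 34.92°, λ = atan2(p_y, p_x) ≈ -108.88°.

≈ (35°N, 109°W)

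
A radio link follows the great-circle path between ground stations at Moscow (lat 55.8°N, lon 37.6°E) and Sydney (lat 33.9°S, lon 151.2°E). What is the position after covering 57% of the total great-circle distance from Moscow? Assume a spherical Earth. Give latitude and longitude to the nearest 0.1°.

≈ lat 11.3°N, lon 116.3°E

Write both endpoints as unit vectors p₁, p₂ with components (cos φ cos λ, cos φ sin λ, sin φ).
The central angle between the endpoints is δ = arccos(p₁·p₂) ≈ 2.276 rad (130.4°).
Interpolate at f = 0.57 with slerp weights a = sin((1−f)δ)/sin δ ≈ 1.089, b = sin(fδ)/sin δ ≈ 1.264.
p = a·p₁ + b·p₂ ≈ (-0.434, 0.879, 0.196); φ = arcsin(p_z) ≈ 11.30°, λ = atan2(p_y, p_x) ≈ 116.29°.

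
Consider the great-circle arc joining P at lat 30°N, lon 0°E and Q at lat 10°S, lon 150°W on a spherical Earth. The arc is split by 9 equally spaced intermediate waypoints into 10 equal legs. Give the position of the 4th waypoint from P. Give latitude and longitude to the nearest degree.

≈ lat 39°N, lon 72°W

Write both endpoints as unit vectors p₁, p₂ with components (cos φ cos λ, cos φ sin λ, sin φ).
The central angle between the endpoints is δ = arccos(p₁·p₂) ≈ 2.542 rad (145.6°).
Interpolate at f = 4/10 with slerp weights a = sin((1−f)δ)/sin δ ≈ 1.770, b = sin(fδ)/sin δ ≈ 1.506.
p = a·p₁ + b·p₂ ≈ (0.248, -0.742, 0.623); φ = arcsin(p_z) ≈ 38.55°, λ = atan2(p_y, p_x) ≈ -71.53°.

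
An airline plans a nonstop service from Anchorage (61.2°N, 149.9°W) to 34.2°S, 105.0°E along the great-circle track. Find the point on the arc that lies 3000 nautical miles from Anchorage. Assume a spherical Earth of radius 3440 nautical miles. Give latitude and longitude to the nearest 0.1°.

≈ 31.7°N, 146.5°E

Write both endpoints as unit vectors p₁, p₂ with components (cos φ cos λ, cos φ sin λ, sin φ).
The central angle between the endpoints is δ = arccos(p₁·p₂) ≈ 2.210 rad (126.6°). The total great-circle distance is δ·R ≈ 2.210 × 3440 ≈ 7602 nmi, so the target fraction is f = 3000/7602 ≈ 0.395.
Interpolate at f ≈ 0.395 with slerp weights a = sin((1−f)δ)/sin δ ≈ 1.212, b = sin(fδ)/sin δ ≈ 0.954.
p = a·p₁ + b·p₂ ≈ (-0.709, 0.469, 0.526); φ = arcsin(p_z) ≈ 31.74°, λ = atan2(p_y, p_x) ≈ 146.52°.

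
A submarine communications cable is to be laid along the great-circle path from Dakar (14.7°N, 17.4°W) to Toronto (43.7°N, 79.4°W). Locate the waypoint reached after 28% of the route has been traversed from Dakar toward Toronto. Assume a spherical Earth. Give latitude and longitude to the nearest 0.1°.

≈ (25.5°N, 31.0°W)

Convert each endpoint to a unit vector on the sphere (x = cos φ cos λ, y = cos φ sin λ, z = sin φ).
The central angle between the endpoints is δ = arccos(p₁·p₂) ≈ 1.043 rad (59.8°).
Interpolate at f = 0.28 with slerp weights a = sin((1−f)δ)/sin δ ≈ 0.790, b = sin(fδ)/sin δ ≈ 0.333.
p = a·p₁ + b·p₂ ≈ (0.773, -0.465, 0.431); φ = arcsin(p_z) ≈ 25.51°, λ = atan2(p_y, p_x) ≈ -31.03°.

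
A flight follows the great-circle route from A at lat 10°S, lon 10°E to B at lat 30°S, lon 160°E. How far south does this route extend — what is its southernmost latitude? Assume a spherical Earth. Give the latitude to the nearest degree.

≈ 56°S

The great circle lies in the plane with unit normal n̂ = (p₁ × p₂)/|p₁ × p₂|.
Here n̂_z ≈ +0.562; the vertex latitude is φ_max = arccos|n̂_z| ≈ 55.8°.
Check via Clairaut: cos φ_max = |cos φ₁| · sin C = cos(10.0°)·sin(145.2°) ≈ 0.562, again giving ≈ 55.8°.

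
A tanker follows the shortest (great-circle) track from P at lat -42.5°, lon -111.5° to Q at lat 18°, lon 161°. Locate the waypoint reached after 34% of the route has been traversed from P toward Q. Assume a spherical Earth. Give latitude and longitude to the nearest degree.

≈ lat -27°, lon -149°

Convert each endpoint to a unit vector on the sphere (x = cos φ cos λ, y = cos φ sin λ, z = sin φ).
The central angle between the endpoints is δ = arccos(p₁·p₂) ≈ 1.750 rad (100.3°).
Interpolate at f = 0.34 with slerp weights a = sin((1−f)δ)/sin δ ≈ 0.930, b = sin(fδ)/sin δ ≈ 0.570.
p = a·p₁ + b·p₂ ≈ (-0.763, -0.461, -0.452); φ = arcsin(p_z) ≈ -26.88°, λ = atan2(p_y, p_x) ≈ -148.85°.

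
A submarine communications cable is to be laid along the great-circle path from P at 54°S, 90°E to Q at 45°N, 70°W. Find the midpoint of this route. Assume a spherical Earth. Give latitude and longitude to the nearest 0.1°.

The haversine formula gives a central angle δ ≈ 2.867 rad (164.3°) between the endpoints.
Interpolate at f = 1/2 with slerp weights a = sin((1−f)δ)/sin δ ≈ 3.657, b = sin(fδ)/sin δ ≈ 3.657.
p = a·p₁ + b·p₂ ≈ (0.885, -0.280, -0.373); φ = arcsin(p_z) ≈ -21.88°, λ = atan2(p_y, p_x) ≈ -17.59°.

≈ 21.9°S, 17.6°W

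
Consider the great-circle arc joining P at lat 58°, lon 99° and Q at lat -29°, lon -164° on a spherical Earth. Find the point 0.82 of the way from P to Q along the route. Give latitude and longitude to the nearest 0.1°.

≈ lat -11.4°, lon -176.7°

Convert each endpoint to a unit vector on the sphere (x = cos φ cos λ, y = cos φ sin λ, z = sin φ).
The central angle between the endpoints is δ = arccos(p₁·p₂) ≈ 2.057 rad (117.9°).
Interpolate at f = 0.82 with slerp weights a = sin((1−f)δ)/sin δ ≈ 0.409, b = sin(fδ)/sin δ ≈ 1.124.
p = a·p₁ + b·p₂ ≈ (-0.979, -0.057, -0.198); φ = arcsin(p_z) ≈ -11.39°, λ = atan2(p_y, p_x) ≈ -176.69°.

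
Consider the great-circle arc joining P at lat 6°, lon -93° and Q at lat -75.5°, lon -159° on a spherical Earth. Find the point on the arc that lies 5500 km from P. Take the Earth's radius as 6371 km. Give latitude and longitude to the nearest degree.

The haversine formula gives a central angle δ ≈ 1.571 rad (90.0°) between the endpoints. The total great-circle distance is δ·R ≈ 1.571 × 6371 ≈ 10007 km, so the target fraction is f = 5500/10007 ≈ 0.550.
Interpolate at f ≈ 0.550 with slerp weights a = sin((1−f)δ)/sin δ ≈ 0.650, b = sin(fδ)/sin δ ≈ 0.760.
p = a·p₁ + b·p₂ ≈ (-0.211, -0.714, -0.668); φ = arcsin(p_z) ≈ -41.90°, λ = atan2(p_y, p_x) ≈ -106.51°.

≈ lat -42°, lon -107°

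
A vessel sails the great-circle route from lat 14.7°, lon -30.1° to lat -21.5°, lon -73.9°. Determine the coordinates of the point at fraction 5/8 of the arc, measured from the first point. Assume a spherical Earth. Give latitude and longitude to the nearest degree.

From cos δ = sin φ₁ sin φ₂ + cos φ₁ cos φ₂ cos Δλ, the central angle is δ ≈ 0.981 rad (56.2°).
Interpolate at f = 5/8 with slerp weights a = sin((1−f)δ)/sin δ ≈ 0.433, b = sin(fδ)/sin δ ≈ 0.692.
p = a·p₁ + b·p₂ ≈ (0.541, -0.829, -0.144); φ = arcsin(p_z) ≈ -8.28°, λ = atan2(p_y, p_x) ≈ -56.88°.

≈ lat -8°, lon -57°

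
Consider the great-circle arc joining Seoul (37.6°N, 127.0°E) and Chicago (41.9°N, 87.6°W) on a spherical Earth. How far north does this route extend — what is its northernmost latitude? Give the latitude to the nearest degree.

The great circle lies in the plane with unit normal n̂ = (p₁ × p₂)/|p₁ × p₂|.
Here n̂_z ≈ +0.336; the vertex latitude is φ_max = arccos|n̂_z| ≈ 70.4°.

≈ 70°N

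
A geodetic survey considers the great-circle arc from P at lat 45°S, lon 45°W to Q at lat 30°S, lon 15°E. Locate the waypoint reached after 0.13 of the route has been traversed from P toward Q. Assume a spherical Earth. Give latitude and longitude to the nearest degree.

≈ lat 45°S, lon 36°W

From cos δ = sin φ₁ sin φ₂ + cos φ₁ cos φ₂ cos Δλ, the central angle is δ ≈ 0.850 rad (48.7°).
Interpolate at f = 0.13 with slerp weights a = sin((1−f)δ)/sin δ ≈ 0.897, b = sin(fδ)/sin δ ≈ 0.147.
p = a·p₁ + b·p₂ ≈ (0.571, -0.416, -0.708); φ = arcsin(p_z) ≈ -45.05°, λ = atan2(p_y, p_x) ≈ -36.03°.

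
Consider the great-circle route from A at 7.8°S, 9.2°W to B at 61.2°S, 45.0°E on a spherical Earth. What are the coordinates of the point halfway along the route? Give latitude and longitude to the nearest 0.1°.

The haversine formula gives a central angle δ ≈ 1.161 rad (66.5°) between the endpoints.
Interpolate at f = 1/2 with slerp weights a = sin((1−f)δ)/sin δ ≈ 0.598, b = sin(fδ)/sin δ ≈ 0.598.
p = a·p₁ + b·p₂ ≈ (0.789, 0.109, -0.605); φ = arcsin(p_z) ≈ -37.24°, λ = atan2(p_y, p_x) ≈ 7.87°.

≈ 37.2°S, 7.9°E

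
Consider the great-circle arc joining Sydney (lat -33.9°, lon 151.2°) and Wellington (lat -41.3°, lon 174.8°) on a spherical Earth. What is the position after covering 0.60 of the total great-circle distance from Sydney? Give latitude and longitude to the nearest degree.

≈ lat -39°, lon 165°

Convert each endpoint to a unit vector on the sphere (x = cos φ cos λ, y = cos φ sin λ, z = sin φ).
The central angle between the endpoints is δ = arccos(p₁·p₂) ≈ 0.350 rad (20.0°).
Interpolate at f = 0.60 with slerp weights a = sin((1−f)δ)/sin δ ≈ 0.407, b = sin(fδ)/sin δ ≈ 0.608.
p = a·p₁ + b·p₂ ≈ (-0.751, 0.204, -0.628); φ = arcsin(p_z) ≈ -38.92°, λ = atan2(p_y, p_x) ≈ 164.79°.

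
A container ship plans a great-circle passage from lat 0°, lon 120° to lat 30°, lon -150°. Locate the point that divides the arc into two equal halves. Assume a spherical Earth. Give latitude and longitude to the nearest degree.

Convert each endpoint to a unit vector on the sphere (x = cos φ cos λ, y = cos φ sin λ, z = sin φ).
The central angle between the endpoints is δ = arccos(p₁·p₂) ≈ 1.571 rad (90.0°).
Interpolate at f = 1/2 with slerp weights a = sin((1−f)δ)/sin δ ≈ 0.707, b = sin(fδ)/sin δ ≈ 0.707.
p = a·p₁ + b·p₂ ≈ (-0.884, 0.306, 0.354); φ = arcsin(p_z) ≈ 20.70°, λ = atan2(p_y, p_x) ≈ 160.89°.

≈ lat 21°, lon 161°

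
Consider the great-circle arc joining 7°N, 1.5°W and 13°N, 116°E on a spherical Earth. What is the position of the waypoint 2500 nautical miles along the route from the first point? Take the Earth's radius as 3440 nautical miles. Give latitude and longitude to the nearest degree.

≈ 17°N, 40°E

Write both endpoints as unit vectors p₁, p₂ with components (cos φ cos λ, cos φ sin λ, sin φ).
The central angle between the endpoints is δ = arccos(p₁·p₂) ≈ 2.003 rad (114.8°). The total great-circle distance is δ·R ≈ 2.003 × 3440 ≈ 6891 nmi, so the target fraction is f = 2500/6891 ≈ 0.363.
Interpolate at f ≈ 0.363 with slerp weights a = sin((1−f)δ)/sin δ ≈ 1.054, b = sin(fδ)/sin δ ≈ 0.732.
p = a·p₁ + b·p₂ ≈ (0.733, 0.614, 0.293); φ = arcsin(p_z) ≈ 17.04°, λ = atan2(p_y, p_x) ≈ 39.92°.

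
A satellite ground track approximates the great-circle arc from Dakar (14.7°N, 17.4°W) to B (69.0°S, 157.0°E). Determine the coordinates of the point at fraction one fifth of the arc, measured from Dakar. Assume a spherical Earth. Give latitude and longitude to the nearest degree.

Write both endpoints as unit vectors p₁, p₂ with components (cos φ cos λ, cos φ sin λ, sin φ).
The central angle between the endpoints is δ = arccos(p₁·p₂) ≈ 2.192 rad (125.6°).
Interpolate at f = 1/5 with slerp weights a = sin((1−f)δ)/sin δ ≈ 1.209, b = sin(fδ)/sin δ ≈ 0.522.
p = a·p₁ + b·p₂ ≈ (0.944, -0.277, -0.180); φ = arcsin(p_z) ≈ -10.39°, λ = atan2(p_y, p_x) ≈ -16.34°.

≈ (10°S, 16°W)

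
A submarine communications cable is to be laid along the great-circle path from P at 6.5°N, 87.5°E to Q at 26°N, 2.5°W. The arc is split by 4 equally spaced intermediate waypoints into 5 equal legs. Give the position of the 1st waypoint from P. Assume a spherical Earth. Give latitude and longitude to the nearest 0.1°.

Write both endpoints as unit vectors p₁, p₂ with components (cos φ cos λ, cos φ sin λ, sin φ).
The central angle between the endpoints is δ = arccos(p₁·p₂) ≈ 1.521 rad (87.2°).
Interpolate at f = 1/5 with slerp weights a = sin((1−f)δ)/sin δ ≈ 0.939, b = sin(fδ)/sin δ ≈ 0.300.
p = a·p₁ + b·p₂ ≈ (0.310, 0.921, 0.238); φ = arcsin(p_z) ≈ 13.76°, λ = atan2(p_y, p_x) ≈ 71.39°.

≈ 13.8°N, 71.4°E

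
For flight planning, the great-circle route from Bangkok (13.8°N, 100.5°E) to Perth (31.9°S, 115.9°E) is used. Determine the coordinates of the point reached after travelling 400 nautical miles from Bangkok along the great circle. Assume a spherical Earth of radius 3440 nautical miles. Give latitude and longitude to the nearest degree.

≈ 7°N, 103°E

The haversine formula gives a central angle δ ≈ 0.838 rad (48.0°) between the endpoints. The total great-circle distance is δ·R ≈ 0.838 × 3440 ≈ 2883 nmi, so the target fraction is f = 400/2883 ≈ 0.139.
Interpolate at f ≈ 0.139 with slerp weights a = sin((1−f)δ)/sin δ ≈ 0.889, b = sin(fδ)/sin δ ≈ 0.156.
p = a·p₁ + b·p₂ ≈ (-0.215, 0.968, 0.130); φ = arcsin(p_z) ≈ 7.44°, λ = atan2(p_y, p_x) ≈ 102.53°.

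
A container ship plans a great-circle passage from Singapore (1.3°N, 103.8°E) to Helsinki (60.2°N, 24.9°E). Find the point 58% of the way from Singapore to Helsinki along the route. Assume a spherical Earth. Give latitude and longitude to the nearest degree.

≈ 42°N, 74°E

From cos δ = sin φ₁ sin φ₂ + cos φ₁ cos φ₂ cos Δλ, the central angle is δ ≈ 1.455 rad (83.4°).
Interpolate at f = 0.58 with slerp weights a = sin((1−f)δ)/sin δ ≈ 0.578, b = sin(fδ)/sin δ ≈ 0.752.
p = a·p₁ + b·p₂ ≈ (0.201, 0.718, 0.666); φ = arcsin(p_z) ≈ 41.76°, λ = atan2(p_y, p_x) ≈ 74.34°.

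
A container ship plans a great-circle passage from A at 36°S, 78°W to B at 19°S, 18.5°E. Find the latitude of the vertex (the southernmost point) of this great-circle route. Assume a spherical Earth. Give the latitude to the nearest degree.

The great circle lies in the plane with unit normal n̂ = (p₁ × p₂)/|p₁ × p₂|.
Here n̂_z ≈ +0.764; the vertex latitude is φ_max = arccos|n̂_z| ≈ 40.2°.

≈ 40°S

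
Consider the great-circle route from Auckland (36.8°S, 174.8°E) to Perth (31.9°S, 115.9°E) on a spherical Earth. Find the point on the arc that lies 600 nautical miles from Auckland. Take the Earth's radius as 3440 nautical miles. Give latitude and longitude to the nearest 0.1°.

≈ 38.3°S, 162.3°E

Convert each endpoint to a unit vector on the sphere (x = cos φ cos λ, y = cos φ sin λ, z = sin φ).
The central angle between the endpoints is δ = arccos(p₁·p₂) ≈ 0.840 rad (48.1°). The total great-circle distance is δ·R ≈ 0.840 × 3440 ≈ 2889 nmi, so the target fraction is f = 600/2889 ≈ 0.208.
Interpolate at f ≈ 0.208 with slerp weights a = sin((1−f)δ)/sin δ ≈ 0.829, b = sin(fδ)/sin δ ≈ 0.233.
p = a·p₁ + b·p₂ ≈ (-0.748, 0.238, -0.620); φ = arcsin(p_z) ≈ -38.31°, λ = atan2(p_y, p_x) ≈ 162.33°.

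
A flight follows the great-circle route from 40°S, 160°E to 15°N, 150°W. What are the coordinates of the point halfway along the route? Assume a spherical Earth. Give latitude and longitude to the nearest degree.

≈ 14°S, 172°W

The haversine formula gives a central angle δ ≈ 1.256 rad (72.0°) between the endpoints.
Interpolate at f = 1/2 with slerp weights a = sin((1−f)δ)/sin δ ≈ 0.618, b = sin(fδ)/sin δ ≈ 0.618.
p = a·p₁ + b·p₂ ≈ (-0.962, -0.137, -0.237); φ = arcsin(p_z) ≈ -13.73°, λ = atan2(p_y, p_x) ≈ -171.92°.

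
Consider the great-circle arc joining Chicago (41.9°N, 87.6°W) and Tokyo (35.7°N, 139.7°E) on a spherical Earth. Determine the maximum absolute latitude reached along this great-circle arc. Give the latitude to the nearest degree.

≈ 64°N

The great circle lies in the plane with unit normal n̂ = (p₁ × p₂)/|p₁ × p₂|.
Here n̂_z ≈ -0.444; the vertex latitude is φ_max = arccos|n̂_z| ≈ 63.6°.
Check via Clairaut: cos φ_max = |cos φ₁| · sin C = cos(41.9°)·sin(36.7°) ≈ 0.444, again giving ≈ 63.6°.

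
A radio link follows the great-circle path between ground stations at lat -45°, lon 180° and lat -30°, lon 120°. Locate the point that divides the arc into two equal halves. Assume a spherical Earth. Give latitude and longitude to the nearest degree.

≈ lat -41°, lon 147°

Convert each endpoint to a unit vector on the sphere (x = cos φ cos λ, y = cos φ sin λ, z = sin φ).
The central angle between the endpoints is δ = arccos(p₁·p₂) ≈ 0.850 rad (48.7°).
Interpolate at f = 1/2 with slerp weights a = sin((1−f)δ)/sin δ ≈ 0.549, b = sin(fδ)/sin δ ≈ 0.549.
p = a·p₁ + b·p₂ ≈ (-0.626, 0.412, -0.663); φ = arcsin(p_z) ≈ -41.49°, λ = atan2(p_y, p_x) ≈ 146.66°.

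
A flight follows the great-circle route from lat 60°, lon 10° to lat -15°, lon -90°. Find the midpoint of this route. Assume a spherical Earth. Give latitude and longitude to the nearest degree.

≈ lat 31°, lon -61°

Write both endpoints as unit vectors p₁, p₂ with components (cos φ cos λ, cos φ sin λ, sin φ).
The central angle between the endpoints is δ = arccos(p₁·p₂) ≈ 1.884 rad (107.9°).
Interpolate at f = 1/2 with slerp weights a = sin((1−f)δ)/sin δ ≈ 0.850, b = sin(fδ)/sin δ ≈ 0.850.
p = a·p₁ + b·p₂ ≈ (0.419, -0.747, 0.516); φ = arcsin(p_z) ≈ 31.07°, λ = atan2(p_y, p_x) ≈ -60.75°.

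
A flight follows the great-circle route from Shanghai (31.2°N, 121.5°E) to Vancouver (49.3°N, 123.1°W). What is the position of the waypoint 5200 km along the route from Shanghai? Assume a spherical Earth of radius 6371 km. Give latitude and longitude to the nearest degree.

≈ 59°N, 178°E

Convert each endpoint to a unit vector on the sphere (x = cos φ cos λ, y = cos φ sin λ, z = sin φ).
The central angle between the endpoints is δ = arccos(p₁·p₂) ≈ 1.417 rad (81.2°). The total great-circle distance is δ·R ≈ 1.417 × 6371 ≈ 9026 km, so the target fraction is f = 5200/9026 ≈ 0.576.
Interpolate at f ≈ 0.576 with slerp weights a = sin((1−f)δ)/sin δ ≈ 0.572, b = sin(fδ)/sin δ ≈ 0.737.
p = a·p₁ + b·p₂ ≈ (-0.518, 0.014, 0.855); φ = arcsin(p_z) ≈ 58.78°, λ = atan2(p_y, p_x) ≈ 178.42°.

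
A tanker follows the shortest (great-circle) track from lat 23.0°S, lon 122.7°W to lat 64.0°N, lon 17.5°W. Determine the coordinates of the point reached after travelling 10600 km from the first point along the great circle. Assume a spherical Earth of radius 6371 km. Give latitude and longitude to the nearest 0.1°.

≈ lat 57.4°N, lon 61.2°W

Convert each endpoint to a unit vector on the sphere (x = cos φ cos λ, y = cos φ sin λ, z = sin φ).
The central angle between the endpoints is δ = arccos(p₁·p₂) ≈ 2.045 rad (117.2°). The total great-circle distance is δ·R ≈ 2.045 × 6371 ≈ 13031 km, so the target fraction is f = 10600/13031 ≈ 0.813.
Interpolate at f ≈ 0.813 with slerp weights a = sin((1−f)δ)/sin δ ≈ 0.419, b = sin(fδ)/sin δ ≈ 1.119.
p = a·p₁ + b·p₂ ≈ (0.260, -0.472, 0.843); φ = arcsin(p_z) ≈ 57.41°, λ = atan2(p_y, p_x) ≈ -61.17°.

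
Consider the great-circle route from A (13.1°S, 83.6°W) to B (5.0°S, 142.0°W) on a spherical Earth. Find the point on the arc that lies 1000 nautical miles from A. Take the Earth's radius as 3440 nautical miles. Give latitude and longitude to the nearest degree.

The haversine formula gives a central angle δ ≈ 1.014 rad (58.1°) between the endpoints. The total great-circle distance is δ·R ≈ 1.014 × 3440 ≈ 3489 nmi, so the target fraction is f = 1000/3489 ≈ 0.287.
Interpolate at f ≈ 0.287 with slerp weights a = sin((1−f)δ)/sin δ ≈ 0.780, b = sin(fδ)/sin δ ≈ 0.338.
p = a·p₁ + b·p₂ ≈ (-0.180, -0.962, -0.206); φ = arcsin(p_z) ≈ -11.90°, λ = atan2(p_y, p_x) ≈ -100.62°.

≈ (12°S, 101°W)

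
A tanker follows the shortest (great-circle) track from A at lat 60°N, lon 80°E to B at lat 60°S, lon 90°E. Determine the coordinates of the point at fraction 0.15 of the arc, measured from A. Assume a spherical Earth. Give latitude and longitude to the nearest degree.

≈ lat 42°N, lon 82°E

Convert each endpoint to a unit vector on the sphere (x = cos φ cos λ, y = cos φ sin λ, z = sin φ).
The central angle between the endpoints is δ = arccos(p₁·p₂) ≈ 2.099 rad (120.3°).
Interpolate at f = 0.15 with slerp weights a = sin((1−f)δ)/sin δ ≈ 1.131, b = sin(fδ)/sin δ ≈ 0.358.
p = a·p₁ + b·p₂ ≈ (0.098, 0.736, 0.669); φ = arcsin(p_z) ≈ 42.02°, λ = atan2(p_y, p_x) ≈ 82.40°.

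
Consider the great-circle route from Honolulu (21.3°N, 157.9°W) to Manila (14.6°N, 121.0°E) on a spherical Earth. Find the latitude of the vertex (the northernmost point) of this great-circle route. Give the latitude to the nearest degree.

The great circle lies in the plane with unit normal n̂ = (p₁ × p₂)/|p₁ × p₂|.
Here n̂_z ≈ -0.916; the vertex latitude is φ_max = arccos|n̂_z| ≈ 23.7°.
Check via Clairaut: cos φ_max = |cos φ₁| · sin C = cos(21.3°)·sin(79.3°) ≈ 0.916, again giving ≈ 23.7°.

≈ 24°N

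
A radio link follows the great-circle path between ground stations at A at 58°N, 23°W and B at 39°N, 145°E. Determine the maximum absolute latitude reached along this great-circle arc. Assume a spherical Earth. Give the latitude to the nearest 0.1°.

The great circle lies in the plane with unit normal n̂ = (p₁ × p₂)/|p₁ × p₂|.
Here n̂_z ≈ +0.086; the vertex latitude is φ_max = arccos|n̂_z| ≈ 85.0°.
Check via Clairaut: cos φ_max = |cos φ₁| · sin C = cos(58.0°)·sin(9.4°) ≈ 0.086, again giving ≈ 85.0°.

≈ 85.0°N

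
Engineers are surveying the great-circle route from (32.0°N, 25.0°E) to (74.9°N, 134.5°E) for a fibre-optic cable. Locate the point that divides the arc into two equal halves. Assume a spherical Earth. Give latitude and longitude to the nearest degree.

From cos δ = sin φ₁ sin φ₂ + cos φ₁ cos φ₂ cos Δλ, the central angle is δ ≈ 1.118 rad (64.0°).
Interpolate at f = 1/2 with slerp weights a = sin((1−f)δ)/sin δ ≈ 0.590, b = sin(fδ)/sin δ ≈ 0.590.
p = a·p₁ + b·p₂ ≈ (0.346, 0.321, 0.882); φ = arcsin(p_z) ≈ 61.86°, λ = atan2(p_y, p_x) ≈ 42.88°.

≈ (62°N, 43°E)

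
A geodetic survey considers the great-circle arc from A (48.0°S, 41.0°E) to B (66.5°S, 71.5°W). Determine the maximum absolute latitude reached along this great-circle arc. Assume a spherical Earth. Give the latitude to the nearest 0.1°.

≈ 72.4°S

The great circle lies in the plane with unit normal n̂ = (p₁ × p₂)/|p₁ × p₂|.
Here n̂_z ≈ -0.302; the vertex latitude is φ_max = arccos|n̂_z| ≈ 72.4°.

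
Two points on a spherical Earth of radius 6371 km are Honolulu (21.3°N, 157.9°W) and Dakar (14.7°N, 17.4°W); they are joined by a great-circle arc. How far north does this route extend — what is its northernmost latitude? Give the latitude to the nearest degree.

≈ 44°N

The great circle lies in the plane with unit normal n̂ = (p₁ × p₂)/|p₁ × p₂|.
Here n̂_z ≈ +0.719; the vertex latitude is φ_max = arccos|n̂_z| ≈ 44.1°.
Check via Clairaut: cos φ_max = |cos φ₁| · sin C = cos(21.3°)·sin(50.5°) ≈ 0.719, again giving ≈ 44.1°.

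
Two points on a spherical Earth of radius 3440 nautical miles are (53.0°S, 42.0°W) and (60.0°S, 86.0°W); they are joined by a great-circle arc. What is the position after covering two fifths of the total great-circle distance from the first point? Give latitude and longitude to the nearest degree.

Convert each endpoint to a unit vector on the sphere (x = cos φ cos λ, y = cos φ sin λ, z = sin φ).
The central angle between the endpoints is δ = arccos(p₁·p₂) ≈ 0.432 rad (24.8°).
Interpolate at f = 2/5 with slerp weights a = sin((1−f)δ)/sin δ ≈ 0.612, b = sin(fδ)/sin δ ≈ 0.411.
p = a·p₁ + b·p₂ ≈ (0.288, -0.451, -0.845); φ = arcsin(p_z) ≈ -57.62°, λ = atan2(p_y, p_x) ≈ -57.45°.

≈ (58°S, 57°W)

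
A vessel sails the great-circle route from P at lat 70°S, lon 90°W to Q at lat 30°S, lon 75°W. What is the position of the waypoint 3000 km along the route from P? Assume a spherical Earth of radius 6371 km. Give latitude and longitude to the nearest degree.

≈ lat 44°S, lon 78°W

The haversine formula gives a central angle δ ≈ 0.714 rad (40.9°) between the endpoints. The total great-circle distance is δ·R ≈ 0.714 × 6371 ≈ 4547 km, so the target fraction is f = 3000/4547 ≈ 0.660.
Interpolate at f ≈ 0.660 with slerp weights a = sin((1−f)δ)/sin δ ≈ 0.367, b = sin(fδ)/sin δ ≈ 0.693.
p = a·p₁ + b·p₂ ≈ (0.155, -0.705, -0.692); φ = arcsin(p_z) ≈ -43.76°, λ = atan2(p_y, p_x) ≈ -77.58°.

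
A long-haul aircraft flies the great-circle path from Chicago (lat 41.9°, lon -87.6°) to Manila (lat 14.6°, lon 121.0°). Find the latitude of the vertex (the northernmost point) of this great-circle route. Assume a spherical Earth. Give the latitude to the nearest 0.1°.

The great circle lies in the plane with unit normal n̂ = (p₁ × p₂)/|p₁ × p₂|.
Here n̂_z ≈ -0.389; the vertex latitude is φ_max = arccos|n̂_z| ≈ 67.1°.
Check via Clairaut: cos φ_max = |cos φ₁| · sin C = cos(41.9°)·sin(31.5°) ≈ 0.389, again giving ≈ 67.1°.

≈ 67.1°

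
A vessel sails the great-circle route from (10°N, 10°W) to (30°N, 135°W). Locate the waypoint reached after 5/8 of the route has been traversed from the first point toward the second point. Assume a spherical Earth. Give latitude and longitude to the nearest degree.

≈ (40°N, 84°W)

The haversine formula gives a central angle δ ≈ 1.985 rad (113.7°) between the endpoints.
Interpolate at f = 5/8 with slerp weights a = sin((1−f)δ)/sin δ ≈ 0.740, b = sin(fδ)/sin δ ≈ 1.033.
p = a·p₁ + b·p₂ ≈ (0.085, -0.759, 0.645); φ = arcsin(p_z) ≈ 40.18°, λ = atan2(p_y, p_x) ≈ -83.62°.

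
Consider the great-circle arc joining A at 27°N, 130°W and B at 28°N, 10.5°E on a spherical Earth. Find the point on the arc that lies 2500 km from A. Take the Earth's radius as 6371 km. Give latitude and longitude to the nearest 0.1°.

Write both endpoints as unit vectors p₁, p₂ with components (cos φ cos λ, cos φ sin λ, sin φ).
The central angle between the endpoints is δ = arccos(p₁·p₂) ≈ 1.976 rad (113.2°). The total great-circle distance is δ·R ≈ 1.976 × 6371 ≈ 12587 km, so the target fraction is f = 2500/12587 ≈ 0.199.
Interpolate at f ≈ 0.199 with slerp weights a = sin((1−f)δ)/sin δ ≈ 1.088, b = sin(fδ)/sin δ ≈ 0.416.
p = a·p₁ + b·p₂ ≈ (-0.262, -0.676, 0.689); φ = arcsin(p_z) ≈ 43.57°, λ = atan2(p_y, p_x) ≈ -111.19°.

≈ 43.6°N, 111.2°W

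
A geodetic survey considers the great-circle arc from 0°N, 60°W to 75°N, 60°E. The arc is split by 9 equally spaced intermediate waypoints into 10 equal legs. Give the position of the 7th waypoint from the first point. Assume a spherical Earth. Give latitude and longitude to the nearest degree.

From cos δ = sin φ₁ sin φ₂ + cos φ₁ cos φ₂ cos Δλ, the central angle is δ ≈ 1.701 rad (97.4°).
Interpolate at f = 7/10 with slerp weights a = sin((1−f)δ)/sin δ ≈ 0.492, b = sin(fδ)/sin δ ≈ 0.936.
p = a·p₁ + b·p₂ ≈ (0.367, -0.217, 0.904); φ = arcsin(p_z) ≈ 64.75°, λ = atan2(p_y, p_x) ≈ -30.52°.

≈ 65°N, 31°W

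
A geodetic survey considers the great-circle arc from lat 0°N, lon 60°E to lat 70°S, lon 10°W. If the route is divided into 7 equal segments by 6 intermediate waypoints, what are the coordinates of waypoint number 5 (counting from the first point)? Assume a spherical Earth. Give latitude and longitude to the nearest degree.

≈ lat 55°S, lon 31°E

From cos δ = sin φ₁ sin φ₂ + cos φ₁ cos φ₂ cos Δλ, the central angle is δ ≈ 1.454 rad (83.3°).
Interpolate at f = 5/7 with slerp weights a = sin((1−f)δ)/sin δ ≈ 0.406, b = sin(fδ)/sin δ ≈ 0.867.
p = a·p₁ + b·p₂ ≈ (0.495, 0.300, -0.815); φ = arcsin(p_z) ≈ -54.60°, λ = atan2(p_y, p_x) ≈ 31.23°.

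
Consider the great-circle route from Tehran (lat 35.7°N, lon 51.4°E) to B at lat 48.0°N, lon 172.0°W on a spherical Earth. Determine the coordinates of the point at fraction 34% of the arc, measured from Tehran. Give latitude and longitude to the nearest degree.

From cos δ = sin φ₁ sin φ₂ + cos φ₁ cos φ₂ cos Δλ, the central angle is δ ≈ 1.532 rad (87.8°).
Interpolate at f = 0.34 with slerp weights a = sin((1−f)δ)/sin δ ≈ 0.848, b = sin(fδ)/sin δ ≈ 0.498.
p = a·p₁ + b·p₂ ≈ (0.100, 0.492, 0.865); φ = arcsin(p_z) ≈ 59.88°, λ = atan2(p_y, p_x) ≈ 78.54°.

≈ lat 60°N, lon 79°E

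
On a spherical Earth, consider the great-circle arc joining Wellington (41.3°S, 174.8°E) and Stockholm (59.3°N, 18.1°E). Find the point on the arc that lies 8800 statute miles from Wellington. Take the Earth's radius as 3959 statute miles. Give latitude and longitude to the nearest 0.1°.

≈ (65.9°N, 84.0°E)

The haversine formula gives a central angle δ ≈ 2.738 rad (156.9°) between the endpoints. The total great-circle distance is δ·R ≈ 2.738 × 3959 ≈ 10841 mi, so the target fraction is f = 8800/10841 ≈ 0.812.
Interpolate at f ≈ 0.812 with slerp weights a = sin((1−f)δ)/sin δ ≈ 1.256, b = sin(fδ)/sin δ ≈ 2.025.
p = a·p₁ + b·p₂ ≈ (0.043, 0.407, 0.913); φ = arcsin(p_z) ≈ 65.85°, λ = atan2(p_y, p_x) ≈ 83.96°.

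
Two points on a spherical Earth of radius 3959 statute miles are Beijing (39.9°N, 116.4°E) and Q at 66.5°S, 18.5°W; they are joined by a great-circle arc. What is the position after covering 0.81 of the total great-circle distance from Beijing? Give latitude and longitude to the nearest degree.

≈ 63°S, 48°E

From cos δ = sin φ₁ sin φ₂ + cos φ₁ cos φ₂ cos Δλ, the central angle is δ ≈ 2.505 rad (143.5°).
Interpolate at f = 0.81 with slerp weights a = sin((1−f)δ)/sin δ ≈ 0.771, b = sin(fδ)/sin δ ≈ 1.509.
p = a·p₁ + b·p₂ ≈ (0.308, 0.339, -0.889); φ = arcsin(p_z) ≈ -62.77°, λ = atan2(p_y, p_x) ≈ 47.77°.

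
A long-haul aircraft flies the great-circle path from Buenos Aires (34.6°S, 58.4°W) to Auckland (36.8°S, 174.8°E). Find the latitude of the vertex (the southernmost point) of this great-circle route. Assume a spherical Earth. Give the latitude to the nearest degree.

The great circle lies in the plane with unit normal n̂ = (p₁ × p₂)/|p₁ × p₂|.
Here n̂_z ≈ -0.529; the vertex latitude is φ_max = arccos|n̂_z| ≈ 58.1°.
Check via Clairaut: cos φ_max = |cos φ₁| · sin C = cos(34.6°)·sin(140.0°) ≈ 0.529, again giving ≈ 58.1°.

≈ 58°S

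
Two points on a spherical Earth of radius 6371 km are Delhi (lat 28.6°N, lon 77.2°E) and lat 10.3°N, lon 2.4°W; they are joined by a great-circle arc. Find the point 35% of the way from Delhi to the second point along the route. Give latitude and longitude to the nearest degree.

From cos δ = sin φ₁ sin φ₂ + cos φ₁ cos φ₂ cos Δλ, the central angle is δ ≈ 1.327 rad (76.0°).
Interpolate at f = 0.35 with slerp weights a = sin((1−f)δ)/sin δ ≈ 0.783, b = sin(fδ)/sin δ ≈ 0.462.
p = a·p₁ + b·p₂ ≈ (0.606, 0.651, 0.457); φ = arcsin(p_z) ≈ 27.20°, λ = atan2(p_y, p_x) ≈ 47.05°.

≈ lat 27°N, lon 47°E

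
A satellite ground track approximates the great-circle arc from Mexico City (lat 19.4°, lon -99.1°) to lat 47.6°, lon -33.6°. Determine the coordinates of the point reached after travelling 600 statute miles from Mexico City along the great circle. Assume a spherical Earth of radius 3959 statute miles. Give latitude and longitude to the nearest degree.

≈ lat 25°, lon -92°

The haversine formula gives a central angle δ ≈ 1.037 rad (59.4°) between the endpoints. The total great-circle distance is δ·R ≈ 1.037 × 3959 ≈ 4104 mi, so the target fraction is f = 600/4104 ≈ 0.146.
Interpolate at f ≈ 0.146 with slerp weights a = sin((1−f)δ)/sin δ ≈ 0.899, b = sin(fδ)/sin δ ≈ 0.175.
p = a·p₁ + b·p₂ ≈ (-0.036, -0.903, 0.428); φ = arcsin(p_z) ≈ 25.35°, λ = atan2(p_y, p_x) ≈ -92.26°.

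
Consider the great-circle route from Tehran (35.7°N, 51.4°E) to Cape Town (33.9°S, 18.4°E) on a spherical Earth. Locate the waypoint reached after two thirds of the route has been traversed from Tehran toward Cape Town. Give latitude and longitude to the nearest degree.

Write both endpoints as unit vectors p₁, p₂ with components (cos φ cos λ, cos φ sin λ, sin φ).
The central angle between the endpoints is δ = arccos(p₁·p₂) ≈ 1.329 rad (76.1°).
Interpolate at f = 2/3 with slerp weights a = sin((1−f)δ)/sin δ ≈ 0.441, b = sin(fδ)/sin δ ≈ 0.798.
p = a·p₁ + b·p₂ ≈ (0.852, 0.489, -0.187); φ = arcsin(p_z) ≈ -10.80°, λ = atan2(p_y, p_x) ≈ 29.86°.

≈ 11°S, 30°E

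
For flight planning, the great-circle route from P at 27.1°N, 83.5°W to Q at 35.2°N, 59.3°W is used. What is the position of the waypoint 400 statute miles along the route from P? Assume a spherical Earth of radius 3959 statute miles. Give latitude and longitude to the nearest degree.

≈ 30°N, 78°W

Convert each endpoint to a unit vector on the sphere (x = cos φ cos λ, y = cos φ sin λ, z = sin φ).
The central angle between the endpoints is δ = arccos(p₁·p₂) ≈ 0.387 rad (22.2°). The total great-circle distance is δ·R ≈ 0.387 × 3959 ≈ 1532 mi, so the target fraction is f = 400/1532 ≈ 0.261.
Interpolate at f ≈ 0.261 with slerp weights a = sin((1−f)δ)/sin δ ≈ 0.747, b = sin(fδ)/sin δ ≈ 0.267.
p = a·p₁ + b·p₂ ≈ (0.187, -0.849, 0.495); φ = arcsin(p_z) ≈ 29.64°, λ = atan2(p_y, p_x) ≈ -77.59°.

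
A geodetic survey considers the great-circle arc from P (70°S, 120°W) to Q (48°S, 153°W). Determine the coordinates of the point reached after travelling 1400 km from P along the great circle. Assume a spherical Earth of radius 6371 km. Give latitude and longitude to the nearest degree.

The haversine formula gives a central angle δ ≈ 0.473 rad (27.1°) between the endpoints. The total great-circle distance is δ·R ≈ 0.473 × 6371 ≈ 3013 km, so the target fraction is f = 1400/3013 ≈ 0.465.
Interpolate at f ≈ 0.465 with slerp weights a = sin((1−f)δ)/sin δ ≈ 0.550, b = sin(fδ)/sin δ ≈ 0.479.
p = a·p₁ + b·p₂ ≈ (-0.379, -0.308, -0.872); φ = arcsin(p_z) ≈ -60.74°, λ = atan2(p_y, p_x) ≈ -140.90°.

≈ (61°S, 141°W)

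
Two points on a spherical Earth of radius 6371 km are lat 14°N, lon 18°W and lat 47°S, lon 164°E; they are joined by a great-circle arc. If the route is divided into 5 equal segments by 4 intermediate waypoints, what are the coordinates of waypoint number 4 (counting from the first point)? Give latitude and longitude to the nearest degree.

≈ lat 76°S, lon 171°E

From cos δ = sin φ₁ sin φ₂ + cos φ₁ cos φ₂ cos Δλ, the central angle is δ ≈ 2.565 rad (147.0°).
Interpolate at f = 4/5 with slerp weights a = sin((1−f)δ)/sin δ ≈ 0.900, b = sin(fδ)/sin δ ≈ 1.626.
p = a·p₁ + b·p₂ ≈ (-0.235, 0.036, -0.971); φ = arcsin(p_z) ≈ -76.24°, λ = atan2(p_y, p_x) ≈ 171.36°.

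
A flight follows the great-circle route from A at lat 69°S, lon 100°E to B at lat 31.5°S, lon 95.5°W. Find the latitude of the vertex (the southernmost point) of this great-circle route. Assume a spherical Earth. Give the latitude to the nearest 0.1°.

The great circle lies in the plane with unit normal n̂ = (p₁ × p₂)/|p₁ × p₂|.
Here n̂_z ≈ +0.083; the vertex latitude is φ_max = arccos|n̂_z| ≈ 85.2°.
Check via Clairaut: cos φ_max = |cos φ₁| · sin C = cos(69.0°)·sin(166.6°) ≈ 0.083, again giving ≈ 85.2°.

≈ 85.2°S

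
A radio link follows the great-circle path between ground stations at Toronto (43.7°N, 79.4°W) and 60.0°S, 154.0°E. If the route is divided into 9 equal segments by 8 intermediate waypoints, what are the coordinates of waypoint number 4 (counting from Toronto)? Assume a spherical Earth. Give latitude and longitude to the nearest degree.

≈ 10°S, 119°W

Write both endpoints as unit vectors p₁, p₂ with components (cos φ cos λ, cos φ sin λ, sin φ).
The central angle between the endpoints is δ = arccos(p₁·p₂) ≈ 2.522 rad (144.5°).
Interpolate at f = 4/9 with slerp weights a = sin((1−f)δ)/sin δ ≈ 1.696, b = sin(fδ)/sin δ ≈ 1.550.
p = a·p₁ + b·p₂ ≈ (-0.471, -0.866, -0.170); φ = arcsin(p_z) ≈ -9.79°, λ = atan2(p_y, p_x) ≈ -118.54°.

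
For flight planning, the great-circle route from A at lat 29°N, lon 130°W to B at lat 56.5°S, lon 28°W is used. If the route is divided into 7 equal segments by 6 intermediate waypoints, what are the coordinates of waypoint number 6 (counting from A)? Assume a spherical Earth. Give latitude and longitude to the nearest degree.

From cos δ = sin φ₁ sin φ₂ + cos φ₁ cos φ₂ cos Δλ, the central angle is δ ≈ 2.100 rad (120.3°).
Interpolate at f = 6/7 with slerp weights a = sin((1−f)δ)/sin δ ≈ 0.342, b = sin(fδ)/sin δ ≈ 1.128.
p = a·p₁ + b·p₂ ≈ (0.357, -0.522, -0.775); φ = arcsin(p_z) ≈ -50.78°, λ = atan2(p_y, p_x) ≈ -55.59°.

≈ lat 51°S, lon 56°W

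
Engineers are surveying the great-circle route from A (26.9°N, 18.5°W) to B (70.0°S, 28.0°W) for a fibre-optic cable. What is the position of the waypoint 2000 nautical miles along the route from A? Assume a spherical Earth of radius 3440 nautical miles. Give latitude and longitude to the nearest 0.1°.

≈ (6.4°S, 20.3°W)

The haversine formula gives a central angle δ ≈ 1.695 rad (97.1°) between the endpoints. The total great-circle distance is δ·R ≈ 1.695 × 3440 ≈ 5832 nmi, so the target fraction is f = 2000/5832 ≈ 0.343.
Interpolate at f ≈ 0.343 with slerp weights a = sin((1−f)δ)/sin δ ≈ 0.905, b = sin(fδ)/sin δ ≈ 0.553.
p = a·p₁ + b·p₂ ≈ (0.932, -0.345, -0.111); φ = arcsin(p_z) ≈ -6.37°, λ = atan2(p_y, p_x) ≈ -20.30°.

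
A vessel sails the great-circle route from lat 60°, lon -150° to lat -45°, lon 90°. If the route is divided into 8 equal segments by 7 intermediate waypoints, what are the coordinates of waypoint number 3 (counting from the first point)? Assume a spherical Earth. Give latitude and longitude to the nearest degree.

Write both endpoints as unit vectors p₁, p₂ with components (cos φ cos λ, cos φ sin λ, sin φ).
The central angle between the endpoints is δ = arccos(p₁·p₂) ≈ 2.480 rad (142.1°).
Interpolate at f = 3/8 with slerp weights a = sin((1−f)δ)/sin δ ≈ 1.628, b = sin(fδ)/sin δ ≈ 1.305.
p = a·p₁ + b·p₂ ≈ (-0.705, 0.516, 0.487); φ = arcsin(p_z) ≈ 29.13°, λ = atan2(p_y, p_x) ≈ 143.79°.

≈ lat 29°, lon 144°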